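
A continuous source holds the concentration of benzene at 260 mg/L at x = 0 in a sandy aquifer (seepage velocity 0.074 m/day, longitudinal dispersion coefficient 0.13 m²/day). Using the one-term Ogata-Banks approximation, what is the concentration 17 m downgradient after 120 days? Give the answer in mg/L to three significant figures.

19.0 mg/L

For a continuous step input, C/C₀ ≈ ½·erfc((x−vt)/(2√(Dt))).
vt = 0.074 × 120 = 8.88 m and 2√(Dt) = 2√(0.13 × 120) = 7.899 m.
Argument (x−vt)/(2√(Dt)) = (17 − 8.88)/7.899 = 1.028; ½·erfc(1.028) = 0.07300.
C = 260 × 0.07300 = 19.0 mg/L.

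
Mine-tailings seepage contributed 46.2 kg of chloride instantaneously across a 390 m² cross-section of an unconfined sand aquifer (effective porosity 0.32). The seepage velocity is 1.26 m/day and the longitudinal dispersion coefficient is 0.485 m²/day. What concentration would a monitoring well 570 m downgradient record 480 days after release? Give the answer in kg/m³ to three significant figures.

0.00186 kg/m³

For an instantaneous plane source, C(x,t) = M/(n_e·A·√(4πDt)) · exp(−(x−vt)²/(4Dt)), with n_e·A the pore (flow) area.
Plume center vt = 1.26 × 480 = 604.8 m, so the well at 570 m is 34.8 m upgradient of the peak.
√(4πDt) = 54.09 m, giving peak height M/(n_e·A·√(4πDt)) = 46.2/(0.32 × 390 × 54.09) = 0.006844 kg/m³.
(x−vt)²/(4Dt) = (-34.8)²/(4 × 0.485 × 480) = 1.301; exp(−1.301) = 0.2723.
C = 0.006844 × 0.2723 = 0.00186 kg/m³.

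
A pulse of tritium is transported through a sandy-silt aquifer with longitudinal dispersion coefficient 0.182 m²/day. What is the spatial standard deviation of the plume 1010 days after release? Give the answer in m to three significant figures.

Dispersive spreading gives a Gaussian with σ² = 2Dt; advection only shifts the center.
σ = √(2 × 0.182 × 1010) = 19.2 m.

19.2 m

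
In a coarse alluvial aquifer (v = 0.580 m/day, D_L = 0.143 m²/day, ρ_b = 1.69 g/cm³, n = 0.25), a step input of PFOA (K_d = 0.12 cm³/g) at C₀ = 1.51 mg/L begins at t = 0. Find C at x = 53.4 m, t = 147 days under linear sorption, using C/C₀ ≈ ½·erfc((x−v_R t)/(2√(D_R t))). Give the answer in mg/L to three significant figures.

0.143 mg/L

Retardation factor R = 1 + ρ_b·K_d/n = 1 + 1.69 × 0.12/0.25 = 1.811.
Sorption retards both mechanisms: v_R = v/R = 0.3203 m/day, D_R = D/R = 0.07896 m²/day.
v_R·t = 0.3203 × 147 = 47.0841 m; 2√(D_R t) = 6.814 m; argument = (53.4 − 47.0841)/6.814 = 0.9269.
C = C₀ × ½·erfc(0.9269) = 1.51 × 0.09496 = 0.143 mg/L.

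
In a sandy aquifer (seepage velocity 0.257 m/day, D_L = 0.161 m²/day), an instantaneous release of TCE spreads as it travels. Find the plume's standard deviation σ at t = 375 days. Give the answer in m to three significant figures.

11.0 m

Dispersive spreading gives a Gaussian with σ² = 2Dt; advection only shifts the center.
σ = √(2 × 0.161 × 375) = 11.0 m.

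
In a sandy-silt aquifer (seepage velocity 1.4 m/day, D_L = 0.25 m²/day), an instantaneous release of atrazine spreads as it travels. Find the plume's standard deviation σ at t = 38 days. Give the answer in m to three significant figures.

Dispersive spreading gives a Gaussian with σ² = 2Dt; advection only shifts the center.
σ = √(2 × 0.25 × 38) = 4.36 m.

4.36 m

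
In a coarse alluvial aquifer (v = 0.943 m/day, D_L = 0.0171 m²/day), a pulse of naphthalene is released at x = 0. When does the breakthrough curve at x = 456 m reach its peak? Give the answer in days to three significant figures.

484 days

For the 1D instantaneous-source solution, setting ∂C/∂t = 0 at fixed x gives v²t² + 2Dt − x² = 0, so t = (√(D² + v²x²) − D)/v².
√(D² + v²x²) = √(0.0171² + 0.943² × 456²) = 430.0; v² = 0.889249.
t = (430.0 − 0.0171)/0.889249 = 484 days (vs. the pure-advection estimate x/v = 484 d).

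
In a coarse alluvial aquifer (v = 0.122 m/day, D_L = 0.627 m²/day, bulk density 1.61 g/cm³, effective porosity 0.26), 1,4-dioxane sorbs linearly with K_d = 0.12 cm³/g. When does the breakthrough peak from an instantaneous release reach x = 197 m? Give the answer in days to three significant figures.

2740 days

Retardation factor R = 1 + ρ_b·K_d/n = 1 + 1.61 × 0.12/0.26 = 1.743.
Sorption retards both mechanisms: v_R = v/R = 0.06999 m/day, D_R = D/R = 0.3597 m²/day.
Peak time from v_R²t² + 2D_R t − x² = 0: t = (√(D_R² + v_R²x²) − D_R)/v_R².
√(D_R² + v_R²x²) = √(0.3597² + 0.06999² × 197²) = 13.79; v_R² = 0.004899.
t = (13.79 − 0.3597)/0.004899 = 2740 days.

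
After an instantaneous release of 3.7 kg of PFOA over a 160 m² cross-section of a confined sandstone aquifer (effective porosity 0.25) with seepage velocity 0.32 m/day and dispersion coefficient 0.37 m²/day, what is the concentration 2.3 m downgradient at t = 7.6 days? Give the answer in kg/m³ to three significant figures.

0.0155 kg/m³

For an instantaneous plane source, C(x,t) = M/(n_e·A·√(4πDt)) · exp(−(x−vt)²/(4Dt)), with n_e·A the pore (flow) area.
Plume center vt = 0.32 × 7.6 = 2.432 m, so the well at 2.3 m is 0.132 m upgradient of the peak.
√(4πDt) = 5.944 m, giving peak height M/(n_e·A·√(4πDt)) = 3.7/(0.25 × 160 × 5.944) = 0.01556 kg/m³.
(x−vt)²/(4Dt) = (-0.132)²/(4 × 0.37 × 7.6) = 0.001549; exp(−0.001549) = 0.9985.
C = 0.01556 × 0.9985 = 0.0155 kg/m³.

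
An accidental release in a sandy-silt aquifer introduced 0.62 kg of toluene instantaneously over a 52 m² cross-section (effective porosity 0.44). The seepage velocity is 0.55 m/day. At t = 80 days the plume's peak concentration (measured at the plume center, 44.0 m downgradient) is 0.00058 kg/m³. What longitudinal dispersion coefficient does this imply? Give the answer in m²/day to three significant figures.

2.17 m²/day

At the plume center C_max = M/(n_e·A·√(4πDt)), so D = M²/(4πt·(n_e·A·C_max)²).
n_e·A·C_max = 0.44 × 52 × 0.00058 = 0.01327 kg/m.
D = 0.62²/(4π × 80 × 0.01327²) = 2.17 m²/day.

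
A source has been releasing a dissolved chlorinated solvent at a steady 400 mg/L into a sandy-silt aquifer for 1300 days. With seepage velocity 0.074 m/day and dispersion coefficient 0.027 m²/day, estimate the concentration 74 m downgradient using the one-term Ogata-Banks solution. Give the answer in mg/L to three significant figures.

398 mg/L

For a continuous step input, C/C₀ ≈ ½·erfc((x−vt)/(2√(Dt))).
vt = 0.074 × 1300 = 96.2 m and 2√(Dt) = 2√(0.027 × 1300) = 11.85 m.
Argument (x−vt)/(2√(Dt)) = (74 − 96.2)/11.85 = -1.873; ½·erfc(-1.873) = 0.9960.
C = 400 × 0.9960 = 398 mg/L.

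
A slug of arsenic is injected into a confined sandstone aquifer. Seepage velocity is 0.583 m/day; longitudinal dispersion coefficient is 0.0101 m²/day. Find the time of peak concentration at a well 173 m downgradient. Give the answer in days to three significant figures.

For the 1D instantaneous-source solution, setting ∂C/∂t = 0 at fixed x gives v²t² + 2Dt − x² = 0, so t = (√(D² + v²x²) − D)/v².
√(D² + v²x²) = √(0.0101² + 0.583² × 173²) = 100.9; v² = 0.339889.
t = (100.9 − 0.0101)/0.339889 = 297 days (vs. the pure-advection estimate x/v = 297 d).

297 days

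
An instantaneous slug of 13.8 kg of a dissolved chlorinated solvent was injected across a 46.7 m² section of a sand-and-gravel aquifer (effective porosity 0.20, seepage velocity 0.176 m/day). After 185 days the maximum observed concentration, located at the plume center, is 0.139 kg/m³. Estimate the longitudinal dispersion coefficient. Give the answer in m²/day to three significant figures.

0.0486 m²/day

At the plume center C_max = M/(n_e·A·√(4πDt)), so D = M²/(4πt·(n_e·A·C_max)²).
n_e·A·C_max = 0.20 × 46.7 × 0.139 = 1.298 kg/m.
D = 13.8²/(4π × 185 × 1.298²) = 0.0486 m²/day.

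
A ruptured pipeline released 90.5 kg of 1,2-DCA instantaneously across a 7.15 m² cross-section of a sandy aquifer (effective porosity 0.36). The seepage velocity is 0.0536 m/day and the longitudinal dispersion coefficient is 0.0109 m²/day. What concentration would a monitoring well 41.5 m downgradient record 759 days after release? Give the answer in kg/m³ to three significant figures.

3.38 kg/m³

For an instantaneous plane source, C(x,t) = M/(n_e·A·√(4πDt)) · exp(−(x−vt)²/(4Dt)), with n_e·A the pore (flow) area.
Plume center vt = 0.0536 × 759 = 40.6824 m, so the well at 41.5 m is 0.8176 m downgradient of the peak.
√(4πDt) = 10.20 m, giving peak height M/(n_e·A·√(4πDt)) = 90.5/(0.36 × 7.15 × 10.20) = 3.447 kg/m³.
(x−vt)²/(4Dt) = (0.8176)²/(4 × 0.0109 × 759) = 0.02020; exp(−0.02020) = 0.9800.
C = 3.447 × 0.9800 = 3.38 kg/m³.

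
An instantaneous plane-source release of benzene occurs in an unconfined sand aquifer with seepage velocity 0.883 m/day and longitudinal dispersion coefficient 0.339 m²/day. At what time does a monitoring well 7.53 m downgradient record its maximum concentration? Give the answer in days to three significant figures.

8.10 days

For the 1D instantaneous-source solution, setting ∂C/∂t = 0 at fixed x gives v²t² + 2Dt − x² = 0, so t = (√(D² + v²x²) − D)/v².
√(D² + v²x²) = √(0.339² + 0.883² × 7.53²) = 6.658; v² = 0.779689.
t = (6.658 − 0.339)/0.779689 = 8.10 days (vs. the pure-advection estimate x/v = 8.53 d).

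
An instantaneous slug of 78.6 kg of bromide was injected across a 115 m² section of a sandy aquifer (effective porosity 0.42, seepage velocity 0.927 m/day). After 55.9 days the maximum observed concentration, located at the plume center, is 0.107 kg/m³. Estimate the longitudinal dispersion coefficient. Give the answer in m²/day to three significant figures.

At the plume center C_max = M/(n_e·A·√(4πDt)), so D = M²/(4πt·(n_e·A·C_max)²).
n_e·A·C_max = 0.42 × 115 × 0.107 = 5.168 kg/m.
D = 78.6²/(4π × 55.9 × 5.168²) = 0.329 m²/day.

0.329 m²/day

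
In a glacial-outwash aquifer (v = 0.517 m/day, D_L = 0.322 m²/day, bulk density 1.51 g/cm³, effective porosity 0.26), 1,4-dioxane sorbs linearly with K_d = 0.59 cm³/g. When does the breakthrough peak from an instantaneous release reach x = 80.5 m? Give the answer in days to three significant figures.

684 days

Retardation factor R = 1 + ρ_b·K_d/n = 1 + 1.51 × 0.59/0.26 = 4.427.
Sorption retards both mechanisms: v_R = v/R = 0.1168 m/day, D_R = D/R = 0.07274 m²/day.
Peak time from v_R²t² + 2D_R t − x² = 0: t = (√(D_R² + v_R²x²) − D_R)/v_R².
√(D_R² + v_R²x²) = √(0.07274² + 0.1168² × 80.5²) = 9.403; v_R² = 0.01364.
t = (9.403 − 0.07274)/0.01364 = 684 days.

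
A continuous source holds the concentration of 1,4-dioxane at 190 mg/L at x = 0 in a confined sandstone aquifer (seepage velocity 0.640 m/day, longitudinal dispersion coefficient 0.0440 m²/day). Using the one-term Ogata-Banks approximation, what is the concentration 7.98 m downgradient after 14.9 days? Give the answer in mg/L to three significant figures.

For a continuous step input, C/C₀ ≈ ½·erfc((x−vt)/(2√(Dt))).
vt = 0.640 × 14.9 = 9.536 m and 2√(Dt) = 2√(0.0440 × 14.9) = 1.619 m.
Argument (x−vt)/(2√(Dt)) = (7.98 − 9.536)/1.619 = -0.9611; ½·erfc(-0.9611) = 0.9130.
C = 190 × 0.9130 = 173 mg/L.

173 mg/L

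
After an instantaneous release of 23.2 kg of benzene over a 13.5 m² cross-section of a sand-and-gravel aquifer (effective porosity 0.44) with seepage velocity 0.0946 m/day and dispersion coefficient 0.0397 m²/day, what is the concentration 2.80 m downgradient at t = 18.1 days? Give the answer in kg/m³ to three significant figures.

0.861 kg/m³

For an instantaneous plane source, C(x,t) = M/(n_e·A·√(4πDt)) · exp(−(x−vt)²/(4Dt)), with n_e·A the pore (flow) area.
Plume center vt = 0.0946 × 18.1 = 1.71226 m, so the well at 2.80 m is 1.08774 m downgradient of the peak.
√(4πDt) = 3.005 m, giving peak height M/(n_e·A·√(4πDt)) = 23.2/(0.44 × 13.5 × 3.005) = 1.300 kg/m³.
(x−vt)²/(4Dt) = (1.08774)²/(4 × 0.0397 × 18.1) = 0.4116; exp(−0.4116) = 0.6626.
C = 1.300 × 0.6626 = 0.861 kg/m³.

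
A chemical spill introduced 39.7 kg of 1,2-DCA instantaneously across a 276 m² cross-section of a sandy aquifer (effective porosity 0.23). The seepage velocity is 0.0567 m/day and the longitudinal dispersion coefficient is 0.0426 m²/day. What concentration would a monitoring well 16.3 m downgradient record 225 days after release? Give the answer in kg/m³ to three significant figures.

For an instantaneous plane source, C(x,t) = M/(n_e·A·√(4πDt)) · exp(−(x−vt)²/(4Dt)), with n_e·A the pore (flow) area.
Plume center vt = 0.0567 × 225 = 12.7575 m, so the well at 16.3 m is 3.5425 m downgradient of the peak.
√(4πDt) = 10.97 m, giving peak height M/(n_e·A·√(4πDt)) = 39.7/(0.23 × 276 × 10.97) = 0.05701 kg/m³.
(x−vt)²/(4Dt) = (3.5425)²/(4 × 0.0426 × 225) = 0.3273; exp(−0.3273) = 0.7209.
C = 0.05701 × 0.7209 = 0.0411 kg/m³.

0.0411 kg/m³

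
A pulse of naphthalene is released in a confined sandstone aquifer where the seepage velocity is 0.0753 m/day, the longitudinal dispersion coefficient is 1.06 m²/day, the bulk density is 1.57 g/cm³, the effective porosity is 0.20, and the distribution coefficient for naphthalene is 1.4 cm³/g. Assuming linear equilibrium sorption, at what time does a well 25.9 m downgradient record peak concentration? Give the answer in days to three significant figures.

Retardation factor R = 1 + ρ_b·K_d/n = 1 + 1.57 × 1.4/0.20 = 11.99.
Sorption retards both mechanisms: v_R = v/R = 0.006280 m/day, D_R = D/R = 0.08841 m²/day.
Peak time from v_R²t² + 2D_R t − x² = 0: t = (√(D_R² + v_R²x²) − D_R)/v_R².
√(D_R² + v_R²x²) = √(0.08841² + 0.006280² × 25.9²) = 0.1851; v_R² = 3.944e-05.
t = (0.1851 − 0.08841)/3.944e-05 = 2450 days.

2450 days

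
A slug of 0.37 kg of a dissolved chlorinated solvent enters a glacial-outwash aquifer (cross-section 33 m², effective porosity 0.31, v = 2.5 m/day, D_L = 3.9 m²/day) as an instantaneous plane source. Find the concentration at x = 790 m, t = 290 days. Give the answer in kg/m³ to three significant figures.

0.000119 kg/m³

For an instantaneous plane source, C(x,t) = M/(n_e·A·√(4πDt)) · exp(−(x−vt)²/(4Dt)), with n_e·A the pore (flow) area.
Plume center vt = 2.5 × 290 = 725 m, so the well at 790 m is 65 m downgradient of the peak.
√(4πDt) = 119.2 m, giving peak height M/(n_e·A·√(4πDt)) = 0.37/(0.31 × 33 × 119.2) = 0.0003034 kg/m³.
(x−vt)²/(4Dt) = (65)²/(4 × 3.9 × 290) = 0.9339; exp(−0.9339) = 0.3930.
C = 0.0003034 × 0.3930 = 0.000119 kg/m³.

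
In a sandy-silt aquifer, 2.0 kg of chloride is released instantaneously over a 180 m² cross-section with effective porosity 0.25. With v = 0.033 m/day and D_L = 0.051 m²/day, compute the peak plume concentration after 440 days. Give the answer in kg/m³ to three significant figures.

The peak of an instantaneous 1D plume sits at x = vt; there the Gaussian factor is 1 and C_max = M/(n_e·A·√(4πDt)), where n_e·A is the pore area the mass is dissolved in.
√(4πDt) = √(4π × 0.051 × 440) = 16.79 m, so C_max = 2.0/(0.25 × 180 × 16.79) = 0.00265 kg/m³.

0.00265 kg/m³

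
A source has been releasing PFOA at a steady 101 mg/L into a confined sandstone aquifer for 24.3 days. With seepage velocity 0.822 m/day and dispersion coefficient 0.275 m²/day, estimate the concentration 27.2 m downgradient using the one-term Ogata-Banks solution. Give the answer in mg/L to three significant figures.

2.43 mg/L

For a continuous step input, C/C₀ ≈ ½·erfc((x−vt)/(2√(Dt))).
vt = 0.822 × 24.3 = 19.9746 m and 2√(Dt) = 2√(0.275 × 24.3) = 5.170 m.
Argument (x−vt)/(2√(Dt)) = (27.2 − 19.9746)/5.170 = 1.398; ½·erfc(1.398) = 0.02402.
C = 101 × 0.02402 = 2.43 mg/L.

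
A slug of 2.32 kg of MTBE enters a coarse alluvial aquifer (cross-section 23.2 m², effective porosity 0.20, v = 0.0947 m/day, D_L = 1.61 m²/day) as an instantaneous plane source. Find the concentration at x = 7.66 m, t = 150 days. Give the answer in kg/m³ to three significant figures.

0.00868 kg/m³

For an instantaneous plane source, C(x,t) = M/(n_e·A·√(4πDt)) · exp(−(x−vt)²/(4Dt)), with n_e·A the pore (flow) area.
Plume center vt = 0.0947 × 150 = 14.205 m, so the well at 7.66 m is 6.545 m upgradient of the peak.
√(4πDt) = 55.09 m, giving peak height M/(n_e·A·√(4πDt)) = 2.32/(0.20 × 23.2 × 55.09) = 0.009076 kg/m³.
(x−vt)²/(4Dt) = (-6.545)²/(4 × 1.61 × 150) = 0.04434; exp(−0.04434) = 0.9566.
C = 0.009076 × 0.9566 = 0.00868 kg/m³.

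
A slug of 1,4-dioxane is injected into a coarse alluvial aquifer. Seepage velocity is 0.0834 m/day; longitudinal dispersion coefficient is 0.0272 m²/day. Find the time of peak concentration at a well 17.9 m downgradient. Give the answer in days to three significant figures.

For the 1D instantaneous-source solution, setting ∂C/∂t = 0 at fixed x gives v²t² + 2Dt − x² = 0, so t = (√(D² + v²x²) − D)/v².
√(D² + v²x²) = √(0.0272² + 0.0834² × 17.9²) = 1.493; v² = 0.00695556.
t = (1.493 − 0.0272)/0.00695556 = 211 days (vs. the pure-advection estimate x/v = 215 d).

211 days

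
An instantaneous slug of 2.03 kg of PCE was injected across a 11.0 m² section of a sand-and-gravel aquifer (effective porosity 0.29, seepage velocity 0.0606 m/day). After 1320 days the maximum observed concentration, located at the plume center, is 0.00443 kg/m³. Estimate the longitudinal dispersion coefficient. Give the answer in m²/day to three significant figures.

At the plume center C_max = M/(n_e·A·√(4πDt)), so D = M²/(4πt·(n_e·A·C_max)²).
n_e·A·C_max = 0.29 × 11.0 × 0.00443 = 0.01413 kg/m.
D = 2.03²/(4π × 1320 × 0.01413²) = 1.24 m²/day.

1.24 m²/day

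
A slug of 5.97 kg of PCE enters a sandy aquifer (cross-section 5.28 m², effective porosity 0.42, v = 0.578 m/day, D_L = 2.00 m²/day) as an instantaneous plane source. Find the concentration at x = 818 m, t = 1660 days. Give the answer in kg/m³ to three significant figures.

For an instantaneous plane source, C(x,t) = M/(n_e·A·√(4πDt)) · exp(−(x−vt)²/(4Dt)), with n_e·A the pore (flow) area.
Plume center vt = 0.578 × 1660 = 959.48 m, so the well at 818 m is 141.48 m upgradient of the peak.
√(4πDt) = 204.3 m, giving peak height M/(n_e·A·√(4πDt)) = 5.97/(0.42 × 5.28 × 204.3) = 0.01318 kg/m³.
(x−vt)²/(4Dt) = (-141.48)²/(4 × 2.00 × 1660) = 1.507; exp(−1.507) = 0.2216.
C = 0.01318 × 0.2216 = 0.00292 kg/m³.

0.00292 kg/m³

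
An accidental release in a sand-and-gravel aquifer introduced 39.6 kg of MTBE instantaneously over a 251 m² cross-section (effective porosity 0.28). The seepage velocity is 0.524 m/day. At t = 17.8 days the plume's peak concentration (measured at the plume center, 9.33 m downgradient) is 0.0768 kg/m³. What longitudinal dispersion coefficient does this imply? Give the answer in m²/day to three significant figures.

0.241 m²/day

At the plume center C_max = M/(n_e·A·√(4πDt)), so D = M²/(4πt·(n_e·A·C_max)²).
n_e·A·C_max = 0.28 × 251 × 0.0768 = 5.398 kg/m.
D = 39.6²/(4π × 17.8 × 5.398²) = 0.241 m²/day.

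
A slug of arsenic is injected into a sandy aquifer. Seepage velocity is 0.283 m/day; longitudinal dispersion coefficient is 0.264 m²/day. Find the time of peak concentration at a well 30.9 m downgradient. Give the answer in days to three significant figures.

106 days

For the 1D instantaneous-source solution, setting ∂C/∂t = 0 at fixed x gives v²t² + 2Dt − x² = 0, so t = (√(D² + v²x²) − D)/v².
√(D² + v²x²) = √(0.264² + 0.283² × 30.9²) = 8.749; v² = 0.080089.
t = (8.749 − 0.264)/0.080089 = 106 days (vs. the pure-advection estimate x/v = 109 d).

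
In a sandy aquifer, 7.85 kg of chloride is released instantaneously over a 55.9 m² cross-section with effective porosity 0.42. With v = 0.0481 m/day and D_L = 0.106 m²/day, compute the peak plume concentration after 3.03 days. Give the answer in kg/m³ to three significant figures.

0.166 kg/m³

The peak of an instantaneous 1D plume sits at x = vt; there the Gaussian factor is 1 and C_max = M/(n_e·A·√(4πDt)), where n_e·A is the pore area the mass is dissolved in.
√(4πDt) = √(4π × 0.106 × 3.03) = 2.009 m, so C_max = 7.85/(0.42 × 55.9 × 2.009) = 0.166 kg/m³.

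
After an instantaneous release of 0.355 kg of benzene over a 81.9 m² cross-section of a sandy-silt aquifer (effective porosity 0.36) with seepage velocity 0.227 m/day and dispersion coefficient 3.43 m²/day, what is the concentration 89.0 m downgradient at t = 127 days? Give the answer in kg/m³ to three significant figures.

2.04e-05 kg/m³

For an instantaneous plane source, C(x,t) = M/(n_e·A·√(4πDt)) · exp(−(x−vt)²/(4Dt)), with n_e·A the pore (flow) area.
Plume center vt = 0.227 × 127 = 28.829 m, so the well at 89.0 m is 60.171 m downgradient of the peak.
√(4πDt) = 73.99 m, giving peak height M/(n_e·A·√(4πDt)) = 0.355/(0.36 × 81.9 × 73.99) = 0.0001627 kg/m³.
(x−vt)²/(4Dt) = (60.171)²/(4 × 3.43 × 127) = 2.078; exp(−2.078) = 0.1252.
C = 0.0001627 × 0.1252 = 2.04e-05 kg/m³.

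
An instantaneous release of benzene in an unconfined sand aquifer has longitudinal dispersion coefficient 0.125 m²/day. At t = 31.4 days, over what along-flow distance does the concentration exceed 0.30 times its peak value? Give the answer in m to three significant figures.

8.70 m

The plume is Gaussian with σ = √(2Dt) = √(2 × 0.125 × 31.4) = 2.802 m.
C/C_peak = exp(−Δx²/(2σ²)) = 0.30 ⇒ Δx = σ·√(−2 ln 0.30) = 2.802 × 1.552 = 4.349 m.
Width = 2Δx = 8.70 m.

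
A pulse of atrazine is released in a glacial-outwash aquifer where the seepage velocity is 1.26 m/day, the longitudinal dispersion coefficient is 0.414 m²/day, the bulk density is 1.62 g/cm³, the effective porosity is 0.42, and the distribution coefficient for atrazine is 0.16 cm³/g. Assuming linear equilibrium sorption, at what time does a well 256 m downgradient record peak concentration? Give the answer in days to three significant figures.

Retardation factor R = 1 + ρ_b·K_d/n = 1 + 1.62 × 0.16/0.42 = 1.617.
Sorption retards both mechanisms: v_R = v/R = 0.7792 m/day, D_R = D/R = 0.2560 m²/day.
Peak time from v_R²t² + 2D_R t − x² = 0: t = (√(D_R² + v_R²x²) − D_R)/v_R².
√(D_R² + v_R²x²) = √(0.2560² + 0.7792² × 256²) = 199.5; v_R² = 0.6072.
t = (199.5 − 0.2560)/0.6072 = 328 days.

328 days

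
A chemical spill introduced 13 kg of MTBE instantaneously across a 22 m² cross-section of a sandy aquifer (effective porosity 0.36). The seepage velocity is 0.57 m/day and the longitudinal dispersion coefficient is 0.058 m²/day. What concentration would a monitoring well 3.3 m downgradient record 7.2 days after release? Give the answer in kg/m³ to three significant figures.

0.487 kg/m³

For an instantaneous plane source, C(x,t) = M/(n_e·A·√(4πDt)) · exp(−(x−vt)²/(4Dt)), with n_e·A the pore (flow) area.
Plume center vt = 0.57 × 7.2 = 4.104 m, so the well at 3.3 m is 0.804 m upgradient of the peak.
√(4πDt) = 2.291 m, giving peak height M/(n_e·A·√(4πDt)) = 13/(0.36 × 22 × 2.291) = 0.7165 kg/m³.
(x−vt)²/(4Dt) = (-0.804)²/(4 × 0.058 × 7.2) = 0.3870; exp(−0.3870) = 0.6791.
C = 0.7165 × 0.6791 = 0.487 kg/m³.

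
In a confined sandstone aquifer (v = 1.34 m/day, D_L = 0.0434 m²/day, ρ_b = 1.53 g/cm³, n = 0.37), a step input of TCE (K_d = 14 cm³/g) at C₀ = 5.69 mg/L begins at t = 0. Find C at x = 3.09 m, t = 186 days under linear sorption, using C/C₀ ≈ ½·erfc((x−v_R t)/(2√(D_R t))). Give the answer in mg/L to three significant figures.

5.61 mg/L

Retardation factor R = 1 + ρ_b·K_d/n = 1 + 1.53 × 14/0.37 = 58.89.
Sorption retards both mechanisms: v_R = v/R = 0.02275 m/day, D_R = D/R = 0.0007370 m²/day.
v_R·t = 0.02275 × 186 = 4.2315 m; 2√(D_R t) = 0.7405 m; argument = (3.09 − 4.2315)/0.7405 = -1.542.
C = C₀ × ½·erfc(-1.542) = 5.69 × 0.9854 = 5.61 mg/L.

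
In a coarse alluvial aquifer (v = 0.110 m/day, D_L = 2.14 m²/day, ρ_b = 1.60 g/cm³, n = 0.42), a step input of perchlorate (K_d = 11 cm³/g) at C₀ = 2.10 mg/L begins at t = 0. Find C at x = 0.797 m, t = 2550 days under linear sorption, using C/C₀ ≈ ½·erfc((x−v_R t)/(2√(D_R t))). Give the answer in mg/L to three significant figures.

1.35 mg/L

Retardation factor R = 1 + ρ_b·K_d/n = 1 + 1.60 × 11/0.42 = 42.90.
Sorption retards both mechanisms: v_R = v/R = 0.002564 m/day, D_R = D/R = 0.04988 m²/day.
v_R·t = 0.002564 × 2550 = 6.5382 m; 2√(D_R t) = 22.56 m; argument = (0.797 − 6.5382)/22.56 = -0.2545.
C = C₀ × ½·erfc(-0.2545) = 2.10 × 0.6405 = 1.35 mg/L.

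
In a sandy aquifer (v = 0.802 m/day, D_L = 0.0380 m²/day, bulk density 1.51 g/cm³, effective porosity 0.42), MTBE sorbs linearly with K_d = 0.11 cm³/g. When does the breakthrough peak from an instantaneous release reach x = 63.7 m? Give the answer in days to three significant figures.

Retardation factor R = 1 + ρ_b·K_d/n = 1 + 1.51 × 0.11/0.42 = 1.395.
Sorption retards both mechanisms: v_R = v/R = 0.5749 m/day, D_R = D/R = 0.02724 m²/day.
Peak time from v_R²t² + 2D_R t − x² = 0: t = (√(D_R² + v_R²x²) − D_R)/v_R².
√(D_R² + v_R²x²) = √(0.02724² + 0.5749² × 63.7²) = 36.62; v_R² = 0.3305.
t = (36.62 − 0.02724)/0.3305 = 111 days.

111 days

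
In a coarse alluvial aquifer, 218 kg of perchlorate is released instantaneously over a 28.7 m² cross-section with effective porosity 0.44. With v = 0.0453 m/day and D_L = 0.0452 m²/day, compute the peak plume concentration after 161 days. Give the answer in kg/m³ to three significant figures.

1.81 kg/m³

The peak of an instantaneous 1D plume sits at x = vt; there the Gaussian factor is 1 and C_max = M/(n_e·A·√(4πDt)), where n_e·A is the pore area the mass is dissolved in.
√(4πDt) = √(4π × 0.0452 × 161) = 9.563 m, so C_max = 218/(0.44 × 28.7 × 9.563) = 1.81 kg/m³.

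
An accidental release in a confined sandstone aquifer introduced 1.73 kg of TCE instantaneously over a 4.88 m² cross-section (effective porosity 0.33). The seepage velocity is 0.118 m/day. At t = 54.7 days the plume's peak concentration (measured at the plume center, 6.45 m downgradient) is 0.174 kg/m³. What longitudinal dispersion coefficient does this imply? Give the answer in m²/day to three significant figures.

At the plume center C_max = M/(n_e·A·√(4πDt)), so D = M²/(4πt·(n_e·A·C_max)²).
n_e·A·C_max = 0.33 × 4.88 × 0.174 = 0.2802 kg/m.
D = 1.73²/(4π × 54.7 × 0.2802²) = 0.0555 m²/day.

0.0555 m²/day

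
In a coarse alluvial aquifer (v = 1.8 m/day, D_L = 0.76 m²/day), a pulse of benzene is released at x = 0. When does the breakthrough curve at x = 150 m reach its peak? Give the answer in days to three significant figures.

For the 1D instantaneous-source solution, setting ∂C/∂t = 0 at fixed x gives v²t² + 2Dt − x² = 0, so t = (√(D² + v²x²) − D)/v².
√(D² + v²x²) = √(0.76² + 1.8² × 150²) = 270.0; v² = 3.24.
t = (270.0 − 0.76)/3.24 = 83.1 days (vs. the pure-advection estimate x/v = 83.3 d).

83.1 days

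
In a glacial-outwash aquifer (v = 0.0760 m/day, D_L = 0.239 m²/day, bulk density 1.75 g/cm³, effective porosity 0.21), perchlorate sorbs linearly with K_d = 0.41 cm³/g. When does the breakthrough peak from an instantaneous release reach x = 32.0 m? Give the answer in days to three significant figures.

Retardation factor R = 1 + ρ_b·K_d/n = 1 + 1.75 × 0.41/0.21 = 4.417.
Sorption retards both mechanisms: v_R = v/R = 0.01721 m/day, D_R = D/R = 0.05411 m²/day.
Peak time from v_R²t² + 2D_R t − x² = 0: t = (√(D_R² + v_R²x²) − D_R)/v_R².
√(D_R² + v_R²x²) = √(0.05411² + 0.01721² × 32.0²) = 0.5534; v_R² = 0.0002962.
t = (0.5534 − 0.05411)/0.0002962 = 1690 days.

1690 days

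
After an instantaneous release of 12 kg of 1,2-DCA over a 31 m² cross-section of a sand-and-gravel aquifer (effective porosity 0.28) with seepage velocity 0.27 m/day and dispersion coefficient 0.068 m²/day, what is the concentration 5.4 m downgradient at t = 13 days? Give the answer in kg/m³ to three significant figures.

For an instantaneous plane source, C(x,t) = M/(n_e·A·√(4πDt)) · exp(−(x−vt)²/(4Dt)), with n_e·A the pore (flow) area.
Plume center vt = 0.27 × 13 = 3.51 m, so the well at 5.4 m is 1.89 m downgradient of the peak.
√(4πDt) = 3.333 m, giving peak height M/(n_e·A·√(4πDt)) = 12/(0.28 × 31 × 3.333) = 0.4148 kg/m³.
(x−vt)²/(4Dt) = (1.89)²/(4 × 0.068 × 13) = 1.010; exp(−1.010) = 0.3642.
C = 0.4148 × 0.3642 = 0.151 kg/m³.

0.151 kg/m³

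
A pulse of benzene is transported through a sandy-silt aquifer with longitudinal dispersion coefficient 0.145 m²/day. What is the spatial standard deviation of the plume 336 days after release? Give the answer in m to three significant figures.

9.87 m

Dispersive spreading gives a Gaussian with σ² = 2Dt; advection only shifts the center.
σ = √(2 × 0.145 × 336) = 9.87 m.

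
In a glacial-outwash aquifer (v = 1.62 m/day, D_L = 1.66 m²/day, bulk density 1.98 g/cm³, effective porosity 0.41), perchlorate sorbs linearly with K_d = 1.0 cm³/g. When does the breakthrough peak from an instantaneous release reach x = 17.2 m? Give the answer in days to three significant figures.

Retardation factor R = 1 + ρ_b·K_d/n = 1 + 1.98 × 1.0/0.41 = 5.829.
Sorption retards both mechanisms: v_R = v/R = 0.2779 m/day, D_R = D/R = 0.2848 m²/day.
Peak time from v_R²t² + 2D_R t − x² = 0: t = (√(D_R² + v_R²x²) − D_R)/v_R².
√(D_R² + v_R²x²) = √(0.2848² + 0.2779² × 17.2²) = 4.788; v_R² = 0.07723.
t = (4.788 − 0.2848)/0.07723 = 58.3 days.

58.3 days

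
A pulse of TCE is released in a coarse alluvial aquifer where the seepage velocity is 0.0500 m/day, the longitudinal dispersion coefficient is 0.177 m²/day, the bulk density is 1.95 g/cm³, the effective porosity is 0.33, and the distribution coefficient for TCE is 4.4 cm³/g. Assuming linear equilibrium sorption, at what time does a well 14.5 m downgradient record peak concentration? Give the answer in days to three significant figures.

Retardation factor R = 1 + ρ_b·K_d/n = 1 + 1.95 × 4.4/0.33 = 27.00.
Sorption retards both mechanisms: v_R = v/R = 0.001852 m/day, D_R = D/R = 0.006556 m²/day.
Peak time from v_R²t² + 2D_R t − x² = 0: t = (√(D_R² + v_R²x²) − D_R)/v_R².
√(D_R² + v_R²x²) = √(0.006556² + 0.001852² × 14.5²) = 0.02764; v_R² = 3.430e-06.
t = (0.02764 − 0.006556)/3.430e-06 = 6150 days.

6150 days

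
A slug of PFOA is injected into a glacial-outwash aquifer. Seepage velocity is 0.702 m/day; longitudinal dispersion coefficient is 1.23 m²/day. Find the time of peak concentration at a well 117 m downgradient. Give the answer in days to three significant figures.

164 days

For the 1D instantaneous-source solution, setting ∂C/∂t = 0 at fixed x gives v²t² + 2Dt − x² = 0, so t = (√(D² + v²x²) − D)/v².
√(D² + v²x²) = √(1.23² + 0.702² × 117²) = 82.14; v² = 0.492804.
t = (82.14 − 1.23)/0.492804 = 164 days (vs. the pure-advection estimate x/v = 167 d).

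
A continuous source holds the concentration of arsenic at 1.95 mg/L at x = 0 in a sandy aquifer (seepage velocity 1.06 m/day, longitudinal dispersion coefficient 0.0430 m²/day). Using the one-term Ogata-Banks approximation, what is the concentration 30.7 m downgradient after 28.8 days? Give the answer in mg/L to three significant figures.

0.890 mg/L

For a continuous step input, C/C₀ ≈ ½·erfc((x−vt)/(2√(Dt))).
vt = 1.06 × 28.8 = 30.528 m and 2√(Dt) = 2√(0.0430 × 28.8) = 2.226 m.
Argument (x−vt)/(2√(Dt)) = (30.7 − 30.528)/2.226 = 0.07727; ½·erfc(0.07727) = 0.4565.
C = 1.95 × 0.4565 = 0.890 mg/L.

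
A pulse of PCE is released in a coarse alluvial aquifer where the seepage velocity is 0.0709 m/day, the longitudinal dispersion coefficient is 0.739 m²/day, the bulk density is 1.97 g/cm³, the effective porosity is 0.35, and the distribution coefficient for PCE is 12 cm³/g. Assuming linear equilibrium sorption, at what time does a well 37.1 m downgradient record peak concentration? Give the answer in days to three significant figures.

27200 days

Retardation factor R = 1 + ρ_b·K_d/n = 1 + 1.97 × 12/0.35 = 68.54.
Sorption retards both mechanisms: v_R = v/R = 0.001034 m/day, D_R = D/R = 0.01078 m²/day.
Peak time from v_R²t² + 2D_R t − x² = 0: t = (√(D_R² + v_R²x²) − D_R)/v_R².
√(D_R² + v_R²x²) = √(0.01078² + 0.001034² × 37.1²) = 0.03985; v_R² = 1.069e-06.
t = (0.03985 − 0.01078)/1.069e-06 = 27200 days.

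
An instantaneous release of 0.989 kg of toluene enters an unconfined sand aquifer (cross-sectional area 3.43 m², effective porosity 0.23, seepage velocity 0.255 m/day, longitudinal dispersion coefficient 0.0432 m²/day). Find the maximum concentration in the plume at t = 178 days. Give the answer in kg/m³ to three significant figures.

The peak of an instantaneous 1D plume sits at x = vt; there the Gaussian factor is 1 and C_max = M/(n_e·A·√(4πDt)), where n_e·A is the pore area the mass is dissolved in.
√(4πDt) = √(4π × 0.0432 × 178) = 9.830 m, so C_max = 0.989/(0.23 × 3.43 × 9.830) = 0.128 kg/m³.

0.128 kg/m³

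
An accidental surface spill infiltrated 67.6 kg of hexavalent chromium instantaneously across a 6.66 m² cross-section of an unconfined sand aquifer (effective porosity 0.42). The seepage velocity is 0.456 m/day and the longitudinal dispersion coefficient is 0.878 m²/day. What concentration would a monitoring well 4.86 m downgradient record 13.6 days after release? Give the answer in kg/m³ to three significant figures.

For an instantaneous plane source, C(x,t) = M/(n_e·A·√(4πDt)) · exp(−(x−vt)²/(4Dt)), with n_e·A the pore (flow) area.
Plume center vt = 0.456 × 13.6 = 6.2016 m, so the well at 4.86 m is 1.3416 m upgradient of the peak.
√(4πDt) = 12.25 m, giving peak height M/(n_e·A·√(4πDt)) = 67.6/(0.42 × 6.66 × 12.25) = 1.973 kg/m³.
(x−vt)²/(4Dt) = (-1.3416)²/(4 × 0.878 × 13.6) = 0.03768; exp(−0.03768) = 0.9630.
C = 1.973 × 0.9630 = 1.90 kg/m³.

1.90 kg/m³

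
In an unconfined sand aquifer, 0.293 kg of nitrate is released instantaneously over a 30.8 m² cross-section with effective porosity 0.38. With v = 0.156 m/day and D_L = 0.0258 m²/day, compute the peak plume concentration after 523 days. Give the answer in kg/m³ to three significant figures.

The peak of an instantaneous 1D plume sits at x = vt; there the Gaussian factor is 1 and C_max = M/(n_e·A·√(4πDt)), where n_e·A is the pore area the mass is dissolved in.
√(4πDt) = √(4π × 0.0258 × 523) = 13.02 m, so C_max = 0.293/(0.38 × 30.8 × 13.02) = 0.00192 kg/m³.

0.00192 kg/m³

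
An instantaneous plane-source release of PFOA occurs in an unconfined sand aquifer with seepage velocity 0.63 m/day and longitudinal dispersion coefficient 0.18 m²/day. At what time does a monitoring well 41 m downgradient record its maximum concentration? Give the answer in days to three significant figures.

64.6 days

For the 1D instantaneous-source solution, setting ∂C/∂t = 0 at fixed x gives v²t² + 2Dt − x² = 0, so t = (√(D² + v²x²) − D)/v².
√(D² + v²x²) = √(0.18² + 0.63² × 41²) = 25.83; v² = 0.3969.
t = (25.83 − 0.18)/0.3969 = 64.6 days (vs. the pure-advection estimate x/v = 65.1 d).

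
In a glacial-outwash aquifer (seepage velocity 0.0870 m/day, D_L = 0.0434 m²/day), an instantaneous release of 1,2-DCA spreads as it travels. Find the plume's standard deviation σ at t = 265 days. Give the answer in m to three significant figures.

4.80 m

Dispersive spreading gives a Gaussian with σ² = 2Dt; advection only shifts the center.
σ = √(2 × 0.0434 × 265) = 4.80 m.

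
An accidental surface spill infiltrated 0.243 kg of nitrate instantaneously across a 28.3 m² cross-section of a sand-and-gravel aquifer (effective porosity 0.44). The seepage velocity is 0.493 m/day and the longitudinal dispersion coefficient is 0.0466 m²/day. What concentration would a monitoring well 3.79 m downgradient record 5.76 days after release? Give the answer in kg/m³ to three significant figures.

0.00458 kg/m³

For an instantaneous plane source, C(x,t) = M/(n_e·A·√(4πDt)) · exp(−(x−vt)²/(4Dt)), with n_e·A the pore (flow) area.
Plume center vt = 0.493 × 5.76 = 2.83968 m, so the well at 3.79 m is 0.95032 m downgradient of the peak.
√(4πDt) = 1.837 m, giving peak height M/(n_e·A·√(4πDt)) = 0.243/(0.44 × 28.3 × 1.837) = 0.01062 kg/m³.
(x−vt)²/(4Dt) = (0.95032)²/(4 × 0.0466 × 5.76) = 0.8411; exp(−0.8411) = 0.4312.
C = 0.01062 × 0.4312 = 0.00458 kg/m³.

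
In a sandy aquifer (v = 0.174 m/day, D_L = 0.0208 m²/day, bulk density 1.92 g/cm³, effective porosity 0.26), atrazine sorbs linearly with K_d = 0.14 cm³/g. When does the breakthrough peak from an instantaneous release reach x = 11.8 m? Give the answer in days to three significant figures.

Retardation factor R = 1 + ρ_b·K_d/n = 1 + 1.92 × 0.14/0.26 = 2.034.
Sorption retards both mechanisms: v_R = v/R = 0.08555 m/day, D_R = D/R = 0.01023 m²/day.
Peak time from v_R²t² + 2D_R t − x² = 0: t = (√(D_R² + v_R²x²) − D_R)/v_R².
√(D_R² + v_R²x²) = √(0.01023² + 0.08555² × 11.8²) = 1.010; v_R² = 0.007319.
t = (1.010 − 0.01023)/0.007319 = 137 days.

137 days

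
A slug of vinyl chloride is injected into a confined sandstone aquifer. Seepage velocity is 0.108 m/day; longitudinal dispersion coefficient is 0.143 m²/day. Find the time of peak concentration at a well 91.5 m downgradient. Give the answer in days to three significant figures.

835 days

For the 1D instantaneous-source solution, setting ∂C/∂t = 0 at fixed x gives v²t² + 2Dt − x² = 0, so t = (√(D² + v²x²) − D)/v².
√(D² + v²x²) = √(0.143² + 0.108² × 91.5²) = 9.883; v² = 0.011664.
t = (9.883 − 0.143)/0.011664 = 835 days (vs. the pure-advection estimate x/v = 847 d).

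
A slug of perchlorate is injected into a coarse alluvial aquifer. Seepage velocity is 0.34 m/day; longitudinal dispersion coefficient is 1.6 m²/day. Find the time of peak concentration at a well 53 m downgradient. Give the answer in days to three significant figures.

For the 1D instantaneous-source solution, setting ∂C/∂t = 0 at fixed x gives v²t² + 2Dt − x² = 0, so t = (√(D² + v²x²) − D)/v².
√(D² + v²x²) = √(1.6² + 0.34² × 53²) = 18.09; v² = 0.1156.
t = (18.09 − 1.6)/0.1156 = 143 days (vs. the pure-advection estimate x/v = 156 d).

143 days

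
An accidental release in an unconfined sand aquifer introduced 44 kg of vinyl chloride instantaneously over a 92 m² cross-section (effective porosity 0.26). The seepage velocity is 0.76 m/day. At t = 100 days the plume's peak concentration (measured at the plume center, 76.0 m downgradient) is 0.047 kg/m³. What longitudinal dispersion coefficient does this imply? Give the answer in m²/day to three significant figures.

At the plume center C_max = M/(n_e·A·√(4πDt)), so D = M²/(4πt·(n_e·A·C_max)²).
n_e·A·C_max = 0.26 × 92 × 0.047 = 1.124 kg/m.
D = 44²/(4π × 100 × 1.124²) = 1.22 m²/day.

1.22 m²/day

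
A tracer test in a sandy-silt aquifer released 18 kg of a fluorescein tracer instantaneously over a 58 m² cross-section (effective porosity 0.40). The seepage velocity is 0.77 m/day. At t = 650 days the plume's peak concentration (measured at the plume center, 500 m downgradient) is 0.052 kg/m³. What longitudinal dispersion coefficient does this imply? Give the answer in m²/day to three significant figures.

0.0273 m²/day

At the plume center C_max = M/(n_e·A·√(4πDt)), so D = M²/(4πt·(n_e·A·C_max)²).
n_e·A·C_max = 0.40 × 58 × 0.052 = 1.206 kg/m.
D = 18²/(4π × 650 × 1.206²) = 0.0273 m²/day.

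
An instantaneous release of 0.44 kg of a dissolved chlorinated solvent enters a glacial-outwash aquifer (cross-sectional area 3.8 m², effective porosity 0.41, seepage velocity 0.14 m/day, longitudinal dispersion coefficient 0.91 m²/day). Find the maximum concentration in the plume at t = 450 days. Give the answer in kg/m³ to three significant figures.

The peak of an instantaneous 1D plume sits at x = vt; there the Gaussian factor is 1 and C_max = M/(n_e·A·√(4πDt)), where n_e·A is the pore area the mass is dissolved in.
√(4πDt) = √(4π × 0.91 × 450) = 71.74 m, so C_max = 0.44/(0.41 × 3.8 × 71.74) = 0.00394 kg/m³.

0.00394 kg/m³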